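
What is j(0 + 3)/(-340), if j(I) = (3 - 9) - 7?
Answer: 13/340 ≈ 0.038235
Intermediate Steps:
j(I) = -13 (j(I) = -6 - 7 = -13)
j(0 + 3)/(-340) = -13/(-340) = -13*(-1/340) = 13/340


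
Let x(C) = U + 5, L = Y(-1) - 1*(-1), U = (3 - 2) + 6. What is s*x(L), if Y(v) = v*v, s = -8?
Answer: -96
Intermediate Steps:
Y(v) = v²
U = 7 (U = 1 + 6 = 7)
L = 2 (L = (-1)² - 1*(-1) = 1 + 1 = 2)
x(C) = 12 (x(C) = 7 + 5 = 12)
s*x(L) = -8*12 = -96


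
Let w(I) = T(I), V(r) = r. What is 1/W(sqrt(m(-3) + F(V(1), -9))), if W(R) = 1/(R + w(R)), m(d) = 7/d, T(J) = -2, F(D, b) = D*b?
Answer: -2 + I*sqrt(102)/3 ≈ -2.0 + 3.3665*I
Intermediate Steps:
w(I) = -2
W(R) = 1/(-2 + R) (W(R) = 1/(R - 2) = 1/(-2 + R))
1/W(sqrt(m(-3) + F(V(1), -9))) = 1/(1/(-2 + sqrt(7/(-3) + 1*(-9)))) = 1/(1/(-2 + sqrt(7*(-1/3) - 9))) = 1/(1/(-2 + sqrt(-7/3 - 9))) = 1/(1/(-2 + sqrt(-34/3))) = 1/(1/(-2 + I*sqrt(102)/3)) = -2 + I*sqrt(102)/3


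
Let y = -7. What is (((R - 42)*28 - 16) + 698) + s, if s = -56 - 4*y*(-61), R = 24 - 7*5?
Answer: -2566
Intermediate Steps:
R = -11 (R = 24 - 35 = -11)
s = -1764 (s = -56 - 4*(-7)*(-61) = -56 + 28*(-61) = -56 - 1708 = -1764)
(((R - 42)*28 - 16) + 698) + s = (((-11 - 42)*28 - 16) + 698) - 1764 = ((-53*28 - 16) + 698) - 1764 = ((-1484 - 16) + 698) - 1764 = (-1500 + 698) - 1764 = -802 - 1764 = -2566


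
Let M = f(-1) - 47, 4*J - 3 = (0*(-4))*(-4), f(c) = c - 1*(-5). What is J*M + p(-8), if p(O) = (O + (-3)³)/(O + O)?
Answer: -481/16 ≈ -30.063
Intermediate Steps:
f(c) = 5 + c (f(c) = c + 5 = 5 + c)
J = ¾ (J = ¾ + ((0*(-4))*(-4))/4 = ¾ + (0*(-4))/4 = ¾ + (¼)*0 = ¾ + 0 = ¾ ≈ 0.75000)
p(O) = (-27 + O)/(2*O) (p(O) = (O - 27)/((2*O)) = (-27 + O)*(1/(2*O)) = (-27 + O)/(2*O))
M = -43 (M = (5 - 1) - 47 = 4 - 47 = -43)
J*M + p(-8) = (¾)*(-43) + (½)*(-27 - 8)/(-8) = -129/4 + (½)*(-⅛)*(-35) = -129/4 + 35/16 = -481/16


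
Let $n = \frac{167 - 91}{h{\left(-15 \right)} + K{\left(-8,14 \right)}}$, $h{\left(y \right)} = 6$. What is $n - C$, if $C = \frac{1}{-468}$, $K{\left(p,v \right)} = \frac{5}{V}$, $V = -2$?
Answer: $\frac{71143}{3276} \approx 21.716$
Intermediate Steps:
$K{\left(p,v \right)} = - \frac{5}{2}$ ($K{\left(p,v \right)} = \frac{5}{-2} = 5 \left(- \frac{1}{2}\right) = - \frac{5}{2}$)
$C = - \frac{1}{468} \approx -0.0021368$
$n = \frac{152}{7}$ ($n = \frac{167 - 91}{6 - \frac{5}{2}} = \frac{76}{\frac{7}{2}} = 76 \cdot \frac{2}{7} = \frac{152}{7} \approx 21.714$)
$n - C = \frac{152}{7} - - \frac{1}{468} = \frac{152}{7} + \frac{1}{468} = \frac{71143}{3276}$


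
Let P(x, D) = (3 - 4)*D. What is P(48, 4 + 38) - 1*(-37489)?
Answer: 37447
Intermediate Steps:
P(x, D) = -D
P(48, 4 + 38) - 1*(-37489) = -(4 + 38) - 1*(-37489) = -1*42 + 37489 = -42 + 37489 = 37447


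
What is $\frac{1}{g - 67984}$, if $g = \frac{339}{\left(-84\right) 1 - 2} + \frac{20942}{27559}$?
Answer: $- \frac{2370074}{161134652305} \approx -1.4709 \cdot 10^{-5}$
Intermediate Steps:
$g = - \frac{7541489}{2370074}$ ($g = \frac{339}{-84 - 2} + 20942 \cdot \frac{1}{27559} = \frac{339}{-86} + \frac{20942}{27559} = 339 \left(- \frac{1}{86}\right) + \frac{20942}{27559} = - \frac{339}{86} + \frac{20942}{27559} = - \frac{7541489}{2370074} \approx -3.182$)
$\frac{1}{g - 67984} = \frac{1}{- \frac{7541489}{2370074} - 67984} = \frac{1}{- \frac{161134652305}{2370074}} = - \frac{2370074}{161134652305}$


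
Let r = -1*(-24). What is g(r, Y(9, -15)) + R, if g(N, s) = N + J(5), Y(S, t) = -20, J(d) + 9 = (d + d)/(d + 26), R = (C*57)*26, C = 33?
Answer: 1516561/31 ≈ 48921.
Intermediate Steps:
R = 48906 (R = (33*57)*26 = 1881*26 = 48906)
J(d) = -9 + 2*d/(26 + d) (J(d) = -9 + (d + d)/(d + 26) = -9 + (2*d)/(26 + d) = -9 + 2*d/(26 + d))
r = 24
g(N, s) = -269/31 + N (g(N, s) = N + (-234 - 7*5)/(26 + 5) = N + (-234 - 35)/31 = N + (1/31)*(-269) = N - 269/31 = -269/31 + N)
g(r, Y(9, -15)) + R = (-269/31 + 24) + 48906 = 475/31 + 48906 = 1516561/31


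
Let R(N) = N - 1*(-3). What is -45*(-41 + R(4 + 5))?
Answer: 1305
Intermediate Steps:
R(N) = 3 + N (R(N) = N + 3 = 3 + N)
-45*(-41 + R(4 + 5)) = -45*(-41 + (3 + (4 + 5))) = -45*(-41 + (3 + 9)) = -45*(-41 + 12) = -45*(-29) = 1305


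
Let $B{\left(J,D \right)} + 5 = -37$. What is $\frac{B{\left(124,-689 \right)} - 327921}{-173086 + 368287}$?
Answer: $- \frac{109321}{65067} \approx -1.6801$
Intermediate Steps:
$B{\left(J,D \right)} = -42$ ($B{\left(J,D \right)} = -5 - 37 = -42$)
$\frac{B{\left(124,-689 \right)} - 327921}{-173086 + 368287} = \frac{-42 - 327921}{-173086 + 368287} = - \frac{327963}{195201} = \left(-327963\right) \frac{1}{195201} = - \frac{109321}{65067}$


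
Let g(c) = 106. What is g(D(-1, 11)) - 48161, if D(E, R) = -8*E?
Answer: -48055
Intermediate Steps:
g(D(-1, 11)) - 48161 = 106 - 48161 = -48055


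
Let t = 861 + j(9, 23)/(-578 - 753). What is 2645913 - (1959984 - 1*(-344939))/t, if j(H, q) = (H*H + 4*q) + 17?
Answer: 3028621908800/1145801 ≈ 2.6432e+6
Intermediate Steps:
j(H, q) = 17 + H² + 4*q (j(H, q) = (H² + 4*q) + 17 = 17 + H² + 4*q)
t = 1145801/1331 (t = 861 + (17 + 9² + 4*23)/(-578 - 753) = 861 + (17 + 81 + 92)/(-1331) = 861 + 190*(-1/1331) = 861 - 190/1331 = 1145801/1331 ≈ 860.86)
2645913 - (1959984 - 1*(-344939))/t = 2645913 - (1959984 - 1*(-344939))/1145801/1331 = 2645913 - (1959984 + 344939)*1331/1145801 = 2645913 - 2304923*1331/1145801 = 2645913 - 1*3067852513/1145801 = 2645913 - 3067852513/1145801 = 3028621908800/1145801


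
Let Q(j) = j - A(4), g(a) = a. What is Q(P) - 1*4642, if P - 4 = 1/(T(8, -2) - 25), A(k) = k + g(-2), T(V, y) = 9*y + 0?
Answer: -199521/43 ≈ -4640.0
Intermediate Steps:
T(V, y) = 9*y
A(k) = -2 + k (A(k) = k - 2 = -2 + k)
P = 171/43 (P = 4 + 1/(9*(-2) - 25) = 4 + 1/(-18 - 25) = 4 + 1/(-43) = 4 - 1/43 = 171/43 ≈ 3.9767)
Q(j) = -2 + j (Q(j) = j - (-2 + 4) = j - 1*2 = j - 2 = -2 + j)
Q(P) - 1*4642 = (-2 + 171/43) - 1*4642 = 85/43 - 4642 = -199521/43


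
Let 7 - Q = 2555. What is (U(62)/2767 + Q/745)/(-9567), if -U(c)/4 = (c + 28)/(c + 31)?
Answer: 218649196/611368276455 ≈ 0.00035764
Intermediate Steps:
Q = -2548 (Q = 7 - 1*2555 = 7 - 2555 = -2548)
U(c) = -4*(28 + c)/(31 + c) (U(c) = -4*(c + 28)/(c + 31) = -4*(28 + c)/(31 + c))
(U(62)/2767 + Q/745)/(-9567) = ((4*(-28 - 1*62)/(31 + 62))/2767 - 2548/745)/(-9567) = ((4*(-28 - 62)/93)*(1/2767) - 2548*1/745)*(-1/9567) = ((4*(1/93)*(-90))*(1/2767) - 2548/745)*(-1/9567) = (-120/31*1/2767 - 2548/745)*(-1/9567) = (-120/85777 - 2548/745)*(-1/9567) = -218649196/63903865*(-1/9567) = 218649196/611368276455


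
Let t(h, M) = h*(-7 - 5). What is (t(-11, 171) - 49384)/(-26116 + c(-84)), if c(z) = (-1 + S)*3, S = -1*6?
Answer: 49252/26137 ≈ 1.8844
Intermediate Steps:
t(h, M) = -12*h (t(h, M) = h*(-12) = -12*h)
S = -6
c(z) = -21 (c(z) = (-1 - 6)*3 = -7*3 = -21)
(t(-11, 171) - 49384)/(-26116 + c(-84)) = (-12*(-11) - 49384)/(-26116 - 21) = (132 - 49384)/(-26137) = -49252*(-1/26137) = 49252/26137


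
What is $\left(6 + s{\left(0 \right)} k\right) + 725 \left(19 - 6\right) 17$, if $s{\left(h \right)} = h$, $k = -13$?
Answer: $160231$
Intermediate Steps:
$\left(6 + s{\left(0 \right)} k\right) + 725 \left(19 - 6\right) 17 = \left(6 + 0 \left(-13\right)\right) + 725 \left(19 - 6\right) 17 = \left(6 + 0\right) + 725 \cdot 13 \cdot 17 = 6 + 725 \cdot 221 = 6 + 160225 = 160231$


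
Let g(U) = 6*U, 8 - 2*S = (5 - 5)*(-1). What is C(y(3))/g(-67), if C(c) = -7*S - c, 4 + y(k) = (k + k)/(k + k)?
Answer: 25/402 ≈ 0.062189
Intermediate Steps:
S = 4 (S = 4 - (5 - 5)*(-1)/2 = 4 - 0*(-1) = 4 - ½*0 = 4 + 0 = 4)
y(k) = -3 (y(k) = -4 + (k + k)/(k + k) = -4 + (2*k)/((2*k)) = -4 + (2*k)*(1/(2*k)) = -4 + 1 = -3)
C(c) = -28 - c (C(c) = -7*4 - c = -28 - c)
C(y(3))/g(-67) = (-28 - 1*(-3))/((6*(-67))) = (-28 + 3)/(-402) = -25*(-1/402) = 25/402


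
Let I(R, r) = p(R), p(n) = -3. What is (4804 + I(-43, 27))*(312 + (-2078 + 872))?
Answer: -4292094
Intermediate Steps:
I(R, r) = -3
(4804 + I(-43, 27))*(312 + (-2078 + 872)) = (4804 - 3)*(312 + (-2078 + 872)) = 4801*(312 - 1206) = 4801*(-894) = -4292094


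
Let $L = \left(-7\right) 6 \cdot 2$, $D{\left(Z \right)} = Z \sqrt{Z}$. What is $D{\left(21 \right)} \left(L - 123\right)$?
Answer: $- 4347 \sqrt{21} \approx -19920.0$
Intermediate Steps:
$D{\left(Z \right)} = Z^{\frac{3}{2}}$
$L = -84$ ($L = \left(-42\right) 2 = -84$)
$D{\left(21 \right)} \left(L - 123\right) = 21^{\frac{3}{2}} \left(-84 - 123\right) = 21 \sqrt{21} \left(-207\right) = - 4347 \sqrt{21}$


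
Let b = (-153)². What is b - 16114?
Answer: 7295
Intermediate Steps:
b = 23409
b - 16114 = 23409 - 16114 = 7295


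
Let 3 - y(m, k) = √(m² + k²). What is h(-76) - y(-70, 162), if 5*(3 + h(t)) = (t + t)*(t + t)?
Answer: 23074/5 + 2*√7786 ≈ 4791.3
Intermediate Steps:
y(m, k) = 3 - √(k² + m²) (y(m, k) = 3 - √(m² + k²) = 3 - √(k² + m²))
h(t) = -3 + 4*t²/5 (h(t) = -3 + ((t + t)*(t + t))/5 = -3 + ((2*t)*(2*t))/5 = -3 + (4*t²)/5 = -3 + 4*t²/5)
h(-76) - y(-70, 162) = (-3 + (⅘)*(-76)²) - (3 - √(162² + (-70)²)) = (-3 + (⅘)*5776) - (3 - √(26244 + 4900)) = (-3 + 23104/5) - (3 - √31144) = 23089/5 - (3 - 2*√7786) = 23089/5 + (-3 + 2*√7786) = 23074/5 + 2*√7786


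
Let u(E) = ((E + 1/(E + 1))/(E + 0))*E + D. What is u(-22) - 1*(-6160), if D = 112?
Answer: 131249/21 ≈ 6250.0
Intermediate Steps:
u(E) = 112 + E + 1/(1 + E) (u(E) = ((E + 1/(E + 1))/(E + 0))*E + 112 = ((E + 1/(1 + E))/E)*E + 112 = (E + 1/(1 + E)) + 112 = 112 + E + 1/(1 + E))
u(-22) - 1*(-6160) = (113 + (-22)**2 + 113*(-22))/(1 - 22) - 1*(-6160) = (113 + 484 - 2486)/(-21) + 6160 = -1/21*(-1889) + 6160 = 1889/21 + 6160 = 131249/21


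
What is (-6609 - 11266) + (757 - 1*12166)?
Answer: -29284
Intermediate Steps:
(-6609 - 11266) + (757 - 1*12166) = -17875 + (757 - 12166) = -17875 - 11409 = -29284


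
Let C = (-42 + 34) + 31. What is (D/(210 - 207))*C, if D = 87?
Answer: 667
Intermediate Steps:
C = 23 (C = -8 + 31 = 23)
(D/(210 - 207))*C = (87/(210 - 207))*23 = (87/3)*23 = ((⅓)*87)*23 = 29*23 = 667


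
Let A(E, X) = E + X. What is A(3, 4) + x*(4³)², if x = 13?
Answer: 53255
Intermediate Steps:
A(3, 4) + x*(4³)² = (3 + 4) + 13*(4³)² = 7 + 13*64² = 7 + 13*4096 = 7 + 53248 = 53255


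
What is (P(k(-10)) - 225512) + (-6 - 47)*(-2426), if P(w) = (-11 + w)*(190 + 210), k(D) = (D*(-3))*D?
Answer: -221334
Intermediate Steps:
k(D) = -3*D**2 (k(D) = (-3*D)*D = -3*D**2)
P(w) = -4400 + 400*w (P(w) = (-11 + w)*400 = -4400 + 400*w)
(P(k(-10)) - 225512) + (-6 - 47)*(-2426) = ((-4400 + 400*(-3*(-10)**2)) - 225512) + (-6 - 47)*(-2426) = ((-4400 + 400*(-3*100)) - 225512) - 53*(-2426) = ((-4400 + 400*(-300)) - 225512) + 128578 = ((-4400 - 120000) - 225512) + 128578 = (-124400 - 225512) + 128578 = -349912 + 128578 = -221334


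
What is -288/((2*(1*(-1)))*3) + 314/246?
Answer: 6061/123 ≈ 49.276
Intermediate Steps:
-288/((2*(1*(-1)))*3) + 314/246 = -288/((2*(-1))*3) + 314*(1/246) = -288/((-2*3)) + 157/123 = -288/(-6) + 157/123 = -288*(-1/6) + 157/123 = 48 + 157/123 = 6061/123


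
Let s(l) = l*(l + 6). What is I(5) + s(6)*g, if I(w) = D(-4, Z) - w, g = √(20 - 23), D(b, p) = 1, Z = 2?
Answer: -4 + 72*I*√3 ≈ -4.0 + 124.71*I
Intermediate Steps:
g = I*√3 (g = √(-3) = I*√3 ≈ 1.732*I)
s(l) = l*(6 + l)
I(w) = 1 - w
I(5) + s(6)*g = (1 - 1*5) + (6*(6 + 6))*(I*√3) = (1 - 5) + (6*12)*(I*√3) = -4 + 72*(I*√3) = -4 + 72*I*√3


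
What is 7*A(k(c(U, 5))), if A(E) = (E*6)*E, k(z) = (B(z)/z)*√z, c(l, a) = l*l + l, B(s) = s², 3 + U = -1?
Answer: 72576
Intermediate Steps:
U = -4 (U = -3 - 1 = -4)
c(l, a) = l + l² (c(l, a) = l² + l = l + l²)
k(z) = z^(3/2) (k(z) = (z²/z)*√z = z*√z = z^(3/2))
A(E) = 6*E² (A(E) = (6*E)*E = 6*E²)
7*A(k(c(U, 5))) = 7*(6*((-4*(1 - 4))^(3/2))²) = 7*(6*((-4*(-3))^(3/2))²) = 7*(6*(12^(3/2))²) = 7*(6*(24*√3)²) = 7*(6*1728) = 7*10368 = 72576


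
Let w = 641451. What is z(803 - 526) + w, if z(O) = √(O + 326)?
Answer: 641451 + 3*√67 ≈ 6.4148e+5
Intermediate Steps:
z(O) = √(326 + O)
z(803 - 526) + w = √(326 + (803 - 526)) + 641451 = √(326 + 277) + 641451 = √603 + 641451 = 3*√67 + 641451 = 641451 + 3*√67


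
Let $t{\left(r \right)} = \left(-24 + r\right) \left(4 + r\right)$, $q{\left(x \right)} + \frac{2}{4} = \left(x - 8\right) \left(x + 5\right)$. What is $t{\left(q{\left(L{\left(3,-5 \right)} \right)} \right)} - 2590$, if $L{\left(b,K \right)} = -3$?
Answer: $- \frac{6919}{4} \approx -1729.8$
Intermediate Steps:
$q{\left(x \right)} = - \frac{1}{2} + \left(-8 + x\right) \left(5 + x\right)$ ($q{\left(x \right)} = - \frac{1}{2} + \left(x - 8\right) \left(x + 5\right) = - \frac{1}{2} + \left(-8 + x\right) \left(5 + x\right)$)
$t{\left(q{\left(L{\left(3,-5 \right)} \right)} \right)} - 2590 = \left(-96 + \left(- \frac{81}{2} + \left(-3\right)^{2} - -9\right)^{2} - 20 \left(- \frac{81}{2} + \left(-3\right)^{2} - -9\right)\right) - 2590 = \left(-96 + \left(- \frac{81}{2} + 9 + 9\right)^{2} - 20 \left(- \frac{81}{2} + 9 + 9\right)\right) - 2590 = \left(-96 + \left(- \frac{45}{2}\right)^{2} - -450\right) - 2590 = \left(-96 + \frac{2025}{4} + 450\right) - 2590 = \frac{3441}{4} - 2590 = - \frac{6919}{4}$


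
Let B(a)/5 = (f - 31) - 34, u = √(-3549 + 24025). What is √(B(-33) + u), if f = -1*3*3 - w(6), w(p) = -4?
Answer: √(-350 + 2*√5119) ≈ 14.384*I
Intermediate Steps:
u = 2*√5119 (u = √20476 = 2*√5119 ≈ 143.09)
f = -5 (f = -1*3*3 - 1*(-4) = -3*3 + 4 = -9 + 4 = -5)
B(a) = -350 (B(a) = 5*((-5 - 31) - 34) = 5*(-36 - 34) = 5*(-70) = -350)
√(B(-33) + u) = √(-350 + 2*√5119)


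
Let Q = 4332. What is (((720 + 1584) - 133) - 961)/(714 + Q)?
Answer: 605/2523 ≈ 0.23979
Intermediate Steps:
(((720 + 1584) - 133) - 961)/(714 + Q) = (((720 + 1584) - 133) - 961)/(714 + 4332) = ((2304 - 133) - 961)/5046 = (2171 - 961)*(1/5046) = 1210*(1/5046) = 605/2523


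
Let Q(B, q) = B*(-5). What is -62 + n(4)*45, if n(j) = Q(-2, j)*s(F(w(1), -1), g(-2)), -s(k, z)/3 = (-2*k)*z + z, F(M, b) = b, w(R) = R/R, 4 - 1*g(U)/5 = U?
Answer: -121562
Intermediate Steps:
g(U) = 20 - 5*U
w(R) = 1
Q(B, q) = -5*B
s(k, z) = -3*z + 6*k*z (s(k, z) = -3*((-2*k)*z + z) = -3*(-2*k*z + z) = -3*(z - 2*k*z) = -3*z + 6*k*z)
n(j) = -2700 (n(j) = (-5*(-2))*(3*(20 - 5*(-2))*(-1 + 2*(-1))) = 10*(3*(20 + 10)*(-1 - 2)) = 10*(3*30*(-3)) = 10*(-270) = -2700)
-62 + n(4)*45 = -62 - 2700*45 = -62 - 121500 = -121562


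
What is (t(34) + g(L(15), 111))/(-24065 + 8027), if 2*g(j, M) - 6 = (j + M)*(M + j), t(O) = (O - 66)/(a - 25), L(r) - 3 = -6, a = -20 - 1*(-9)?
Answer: -52523/144342 ≈ -0.36388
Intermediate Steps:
a = -11 (a = -20 + 9 = -11)
L(r) = -3 (L(r) = 3 - 6 = -3)
t(O) = 11/6 - O/36 (t(O) = (O - 66)/(-11 - 25) = (-66 + O)/(-36) = (-66 + O)*(-1/36) = 11/6 - O/36)
g(j, M) = 3 + (M + j)**2/2 (g(j, M) = 3 + ((j + M)*(M + j))/2 = 3 + ((M + j)*(M + j))/2 = 3 + (M + j)**2/2)
(t(34) + g(L(15), 111))/(-24065 + 8027) = ((11/6 - 1/36*34) + (3 + (111 - 3)**2/2))/(-24065 + 8027) = ((11/6 - 17/18) + (3 + (1/2)*108**2))/(-16038) = (8/9 + (3 + (1/2)*11664))*(-1/16038) = (8/9 + (3 + 5832))*(-1/16038) = (8/9 + 5835)*(-1/16038) = (52523/9)*(-1/16038) = -52523/144342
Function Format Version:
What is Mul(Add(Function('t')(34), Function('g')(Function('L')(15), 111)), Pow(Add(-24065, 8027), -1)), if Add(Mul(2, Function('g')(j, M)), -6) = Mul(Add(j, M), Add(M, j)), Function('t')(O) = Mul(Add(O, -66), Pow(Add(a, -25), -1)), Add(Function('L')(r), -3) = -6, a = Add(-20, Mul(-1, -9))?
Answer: Rational(-52523, 144342) ≈ -0.36388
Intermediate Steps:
a = -11 (a = Add(-20, 9) = -11)
Function('L')(r) = -3 (Function('L')(r) = Add(3, -6) = -3)
Function('t')(O) = Add(Rational(11, 6), Mul(Rational(-1, 36), O)) (Function('t')(O) = Mul(Add(O, -66), Pow(Add(-11, -25), -1)) = Mul(Add(-66, O), Pow(-36, -1)) = Mul(Add(-66, O), Rational(-1, 36)) = Add(Rational(11, 6), Mul(Rational(-1, 36), O)))
Function('g')(j, M) = Add(3, Mul(Rational(1, 2), Pow(Add(M, j), 2))) (Function('g')(j, M) = Add(3, Mul(Rational(1, 2), Mul(Add(j, M), Add(M, j)))) = Add(3, Mul(Rational(1, 2), Mul(Add(M, j), Add(M, j)))) = Add(3, Mul(Rational(1, 2), Pow(Add(M, j), 2))))
Mul(Add(Function('t')(34), Function('g')(Function('L')(15), 111)), Pow(Add(-24065, 8027), -1)) = Mul(Add(Add(Rational(11, 6), Mul(Rational(-1, 36), 34)), Add(3, Mul(Rational(1, 2), Pow(Add(111, -3), 2)))), Pow(Add(-24065, 8027), -1)) = Mul(Add(Add(Rational(11, 6), Rational(-17, 18)), Add(3, Mul(Rational(1, 2), Pow(108, 2)))), Pow(-16038, -1)) = Mul(Add(Rational(8, 9), Add(3, Mul(Rational(1, 2), 11664))), Rational(-1, 16038)) = Mul(Add(Rational(8, 9), Add(3, 5832)), Rational(-1, 16038)) = Mul(Add(Rational(8, 9), 5835), Rational(-1, 16038)) = Mul(Rational(52523, 9), Rational(-1, 16038)) = Rational(-52523, 144342)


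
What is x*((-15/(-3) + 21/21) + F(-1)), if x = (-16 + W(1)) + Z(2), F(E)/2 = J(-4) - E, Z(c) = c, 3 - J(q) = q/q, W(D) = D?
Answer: -156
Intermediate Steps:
J(q) = 2 (J(q) = 3 - q/q = 3 - 1*1 = 3 - 1 = 2)
F(E) = 4 - 2*E (F(E) = 2*(2 - E) = 4 - 2*E)
x = -13 (x = (-16 + 1) + 2 = -15 + 2 = -13)
x*((-15/(-3) + 21/21) + F(-1)) = -13*((-15/(-3) + 21/21) + (4 - 2*(-1))) = -13*((-15*(-⅓) + 21*(1/21)) + (4 + 2)) = -13*((5 + 1) + 6) = -13*(6 + 6) = -13*12 = -156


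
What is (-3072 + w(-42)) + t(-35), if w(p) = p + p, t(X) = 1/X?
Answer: -110461/35 ≈ -3156.0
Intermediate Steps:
w(p) = 2*p
(-3072 + w(-42)) + t(-35) = (-3072 + 2*(-42)) + 1/(-35) = (-3072 - 84) - 1/35 = -3156 - 1/35 = -110461/35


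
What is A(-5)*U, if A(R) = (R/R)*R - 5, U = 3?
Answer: -30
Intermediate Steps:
A(R) = -5 + R (A(R) = 1*R - 5 = R - 5 = -5 + R)
A(-5)*U = (-5 - 5)*3 = -10*3 = -30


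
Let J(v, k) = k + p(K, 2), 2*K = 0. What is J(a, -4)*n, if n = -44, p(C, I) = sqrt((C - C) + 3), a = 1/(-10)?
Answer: 176 - 44*sqrt(3) ≈ 99.790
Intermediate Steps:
a = -1/10 ≈ -0.10000
K = 0 (K = (1/2)*0 = 0)
p(C, I) = sqrt(3) (p(C, I) = sqrt(0 + 3) = sqrt(3))
J(v, k) = k + sqrt(3)
J(a, -4)*n = (-4 + sqrt(3))*(-44) = 176 - 44*sqrt(3)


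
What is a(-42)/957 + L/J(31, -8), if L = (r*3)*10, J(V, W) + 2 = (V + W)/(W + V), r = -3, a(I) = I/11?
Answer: 315796/3509 ≈ 89.996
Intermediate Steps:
a(I) = I/11 (a(I) = I*(1/11) = I/11)
J(V, W) = -1 (J(V, W) = -2 + (V + W)/(W + V) = -2 + (V + W)/(V + W) = -2 + 1 = -1)
L = -90 (L = -3*3*10 = -9*10 = -90)
a(-42)/957 + L/J(31, -8) = ((1/11)*(-42))/957 - 90/(-1) = -42/11*1/957 - 90*(-1) = -14/3509 + 90 = 315796/3509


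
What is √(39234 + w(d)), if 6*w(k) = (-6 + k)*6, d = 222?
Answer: 5*√1578 ≈ 198.62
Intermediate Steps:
w(k) = -6 + k (w(k) = ((-6 + k)*6)/6 = (-36 + 6*k)/6 = -6 + k)
√(39234 + w(d)) = √(39234 + (-6 + 222)) = √(39234 + 216) = √39450 = 5*√1578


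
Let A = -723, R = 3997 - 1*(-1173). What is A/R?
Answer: -723/5170 ≈ -0.13985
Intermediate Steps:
R = 5170 (R = 3997 + 1173 = 5170)
A/R = -723/5170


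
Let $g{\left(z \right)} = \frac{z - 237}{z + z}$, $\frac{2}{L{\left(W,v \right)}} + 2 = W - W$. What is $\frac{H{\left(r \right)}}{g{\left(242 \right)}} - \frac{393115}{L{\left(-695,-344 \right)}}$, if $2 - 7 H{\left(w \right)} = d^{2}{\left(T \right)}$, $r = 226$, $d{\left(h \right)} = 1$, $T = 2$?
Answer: $\frac{13759509}{35} \approx 3.9313 \cdot 10^{5}$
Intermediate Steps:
$L{\left(W,v \right)} = -1$ ($L{\left(W,v \right)} = \frac{2}{-2 + \left(W - W\right)} = \frac{2}{-2 + 0} = \frac{2}{-2} = 2 \left(- \frac{1}{2}\right) = -1$)
$H{\left(w \right)} = \frac{1}{7}$ ($H{\left(w \right)} = \frac{2}{7} - \frac{1^{2}}{7} = \frac{2}{7} - \frac{1}{7} = \frac{1}{7}$)
$g{\left(z \right)} = \frac{-237 + z}{2 z}$
$\frac{H{\left(r \right)}}{g{\left(242 \right)}} - \frac{393115}{L{\left(-695,-344 \right)}} = \frac{1}{7 \frac{-237 + 242}{2 \cdot 242}} - \frac{393115}{-1} = \frac{1}{7 \cdot \frac{1}{2} \cdot \frac{1}{242} \cdot 5} - -393115 = \frac{1}{7 \cdot \frac{5}{484}} + 393115 = \frac{1}{7} \cdot \frac{484}{5} + 393115 = \frac{484}{35} + 393115 = \frac{13759509}{35}$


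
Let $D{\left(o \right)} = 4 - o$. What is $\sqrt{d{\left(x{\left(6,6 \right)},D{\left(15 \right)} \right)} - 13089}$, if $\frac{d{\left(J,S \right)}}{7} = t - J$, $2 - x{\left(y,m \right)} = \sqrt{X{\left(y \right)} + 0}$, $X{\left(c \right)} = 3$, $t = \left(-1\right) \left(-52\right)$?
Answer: $\sqrt{-12739 + 7 \sqrt{3}} \approx 112.81 i$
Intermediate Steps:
$t = 52$
$x{\left(y,m \right)} = 2 - \sqrt{3}$ ($x{\left(y,m \right)} = 2 - \sqrt{3 + 0} = 2 - \sqrt{3}$)
$d{\left(J,S \right)} = 364 - 7 J$ ($d{\left(J,S \right)} = 7 \left(52 - J\right) = 364 - 7 J$)
$\sqrt{d{\left(x{\left(6,6 \right)},D{\left(15 \right)} \right)} - 13089} = \sqrt{\left(364 - 7 \left(2 - \sqrt{3}\right)\right) - 13089} = \sqrt{\left(364 - \left(14 - 7 \sqrt{3}\right)\right) - 13089} = \sqrt{\left(350 + 7 \sqrt{3}\right) - 13089} = \sqrt{-12739 + 7 \sqrt{3}}$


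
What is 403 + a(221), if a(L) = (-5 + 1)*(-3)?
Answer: 415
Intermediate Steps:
a(L) = 12 (a(L) = -4*(-3) = 12)
403 + a(221) = 403 + 12 = 415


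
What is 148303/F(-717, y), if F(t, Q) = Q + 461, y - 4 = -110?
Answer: 148303/355 ≈ 417.75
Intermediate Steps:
y = -106 (y = 4 - 110 = -106)
F(t, Q) = 461 + Q
148303/F(-717, y) = 148303/(461 - 106) = 148303/355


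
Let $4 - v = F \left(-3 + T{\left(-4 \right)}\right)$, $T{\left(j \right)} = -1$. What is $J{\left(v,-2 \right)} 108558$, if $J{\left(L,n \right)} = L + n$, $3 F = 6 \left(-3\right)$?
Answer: $-2388276$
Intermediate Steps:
$F = -6$ ($F = \frac{6 \left(-3\right)}{3} = \frac{1}{3} \left(-18\right) = -6$)
$v = -20$ ($v = 4 - - 6 \left(-3 - 1\right) = 4 - \left(-6\right) \left(-4\right) = 4 - 24 = -20$)
$J{\left(v,-2 \right)} 108558 = \left(-20 - 2\right) 108558 = \left(-22\right) 108558 = -2388276$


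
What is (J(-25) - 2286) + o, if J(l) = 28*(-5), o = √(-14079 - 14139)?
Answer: -2426 + I*√28218 ≈ -2426.0 + 167.98*I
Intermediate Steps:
o = I*√28218 (o = √(-28218) = I*√28218 ≈ 167.98*I)
J(l) = -140
(J(-25) - 2286) + o = (-140 - 2286) + I*√28218 = -2426 + I*√28218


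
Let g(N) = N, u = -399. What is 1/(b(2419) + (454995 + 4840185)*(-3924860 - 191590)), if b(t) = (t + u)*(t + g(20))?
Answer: -1/21797338784220 ≈ -4.5877e-14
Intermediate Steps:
b(t) = (-399 + t)*(20 + t) (b(t) = (t - 399)*(t + 20) = (-399 + t)*(20 + t))
1/(b(2419) + (454995 + 4840185)*(-3924860 - 191590)) = 1/((-7980 + 2419**2 - 379*2419) + (454995 + 4840185)*(-3924860 - 191590)) = 1/((-7980 + 5851561 - 916801) + 5295180*(-4116450)) = 1/(4926780 - 21797343711000) = 1/(-21797338784220) = -1/21797338784220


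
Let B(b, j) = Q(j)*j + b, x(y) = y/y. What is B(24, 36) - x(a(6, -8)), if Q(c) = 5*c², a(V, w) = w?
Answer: 233303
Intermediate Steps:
x(y) = 1
B(b, j) = b + 5*j³ (B(b, j) = (5*j²)*j + b = 5*j³ + b = b + 5*j³)
B(24, 36) - x(a(6, -8)) = (24 + 5*36³) - 1*1 = (24 + 5*46656) - 1 = (24 + 233280) - 1 = 233304 - 1 = 233303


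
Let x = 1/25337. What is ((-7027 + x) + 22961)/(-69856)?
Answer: -403719759/1769941472 ≈ -0.22810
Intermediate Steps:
x = 1/25337 ≈ 3.9468e-5
((-7027 + x) + 22961)/(-69856) = ((-7027 + 1/25337) + 22961)/(-69856) = (-178043098/25337 + 22961)*(-1/69856) = (403719759/25337)*(-1/69856) = -403719759/1769941472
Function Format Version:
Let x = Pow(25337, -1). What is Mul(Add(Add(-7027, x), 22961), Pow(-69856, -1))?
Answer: Rational(-403719759, 1769941472) ≈ -0.22810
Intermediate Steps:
x = Rational(1, 25337) ≈ 3.9468e-5
Mul(Add(Add(-7027, x), 22961), Pow(-69856, -1)) = Mul(Add(Add(-7027, Rational(1, 25337)), 22961), Pow(-69856, -1)) = Mul(Add(Rational(-178043098, 25337), 22961), Rational(-1, 69856)) = Mul(Rational(403719759, 25337), Rational(-1, 69856)) = Rational(-403719759, 1769941472)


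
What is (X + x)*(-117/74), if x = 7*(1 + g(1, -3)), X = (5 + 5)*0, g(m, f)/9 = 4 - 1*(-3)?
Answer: -26208/37 ≈ -708.32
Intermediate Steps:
g(m, f) = 63 (g(m, f) = 9*(4 - 1*(-3)) = 9*(4 + 3) = 9*7 = 63)
X = 0 (X = 10*0 = 0)
x = 448 (x = 7*(1 + 63) = 7*64 = 448)
(X + x)*(-117/74) = (0 + 448)*(-117/74) = 448*(-117*1/74) = 448*(-117/74) = -26208/37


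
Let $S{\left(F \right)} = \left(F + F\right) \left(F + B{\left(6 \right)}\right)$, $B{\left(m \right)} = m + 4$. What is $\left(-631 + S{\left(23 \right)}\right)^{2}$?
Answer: $786769$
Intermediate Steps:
$B{\left(m \right)} = 4 + m$
$S{\left(F \right)} = 2 F \left(10 + F\right)$ ($S{\left(F \right)} = \left(F + F\right) \left(F + \left(4 + 6\right)\right) = 2 F \left(F + 10\right) = 2 F \left(10 + F\right)$)
$\left(-631 + S{\left(23 \right)}\right)^{2} = \left(-631 + 2 \cdot 23 \left(10 + 23\right)\right)^{2} = \left(-631 + 2 \cdot 23 \cdot 33\right)^{2} = \left(-631 + 1518\right)^{2} = 887^{2} = 786769$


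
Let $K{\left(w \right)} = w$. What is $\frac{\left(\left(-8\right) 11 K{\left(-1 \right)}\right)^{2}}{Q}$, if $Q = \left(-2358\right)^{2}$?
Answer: $\frac{1936}{1390041} \approx 0.0013928$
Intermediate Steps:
$Q = 5560164$
$\frac{\left(\left(-8\right) 11 K{\left(-1 \right)}\right)^{2}}{Q} = \frac{\left(\left(-8\right) 11 \left(-1\right)\right)^{2}}{5560164} = \left(\left(-88\right) \left(-1\right)\right)^{2} \cdot \frac{1}{5560164} = 88^{2} \cdot \frac{1}{5560164} = 7744 \cdot \frac{1}{5560164} = \frac{1936}{1390041}$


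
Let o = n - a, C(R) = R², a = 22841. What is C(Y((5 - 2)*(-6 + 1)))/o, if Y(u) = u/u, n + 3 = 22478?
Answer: -1/366 ≈ -0.0027322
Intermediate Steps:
n = 22475 (n = -3 + 22478 = 22475)
Y(u) = 1
o = -366 (o = 22475 - 1*22841 = 22475 - 22841 = -366)
C(Y((5 - 2)*(-6 + 1)))/o = 1²/(-366) = 1*(-1/366) = -1/366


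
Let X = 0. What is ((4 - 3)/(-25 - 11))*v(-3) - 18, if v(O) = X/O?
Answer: -18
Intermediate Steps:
v(O) = 0 (v(O) = 0/O = 0)
((4 - 3)/(-25 - 11))*v(-3) - 18 = ((4 - 3)/(-25 - 11))*0 - 18 = (1/(-36))*0 - 18 = (1*(-1/36))*0 - 18 = -1/36*0 - 18 = 0 - 18 = -18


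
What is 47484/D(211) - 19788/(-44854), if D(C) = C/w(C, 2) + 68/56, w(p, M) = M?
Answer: 829095166/1861441 ≈ 445.40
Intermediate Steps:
D(C) = 17/14 + C/2 (D(C) = C/2 + 68/56 = C*(½) + 68*(1/56) = C/2 + 17/14 = 17/14 + C/2)
47484/D(211) - 19788/(-44854) = 47484/(17/14 + (½)*211) - 19788/(-44854) = 47484/(17/14 + 211/2) - 19788*(-1/44854) = 47484/(747/7) + 9894/22427 = 47484*(7/747) + 9894/22427 = 36932/83 + 9894/22427 = 829095166/1861441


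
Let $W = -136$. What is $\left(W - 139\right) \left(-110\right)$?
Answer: $30250$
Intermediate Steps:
$\left(W - 139\right) \left(-110\right) = \left(-136 - 139\right) \left(-110\right) = \left(-275\right) \left(-110\right) = 30250$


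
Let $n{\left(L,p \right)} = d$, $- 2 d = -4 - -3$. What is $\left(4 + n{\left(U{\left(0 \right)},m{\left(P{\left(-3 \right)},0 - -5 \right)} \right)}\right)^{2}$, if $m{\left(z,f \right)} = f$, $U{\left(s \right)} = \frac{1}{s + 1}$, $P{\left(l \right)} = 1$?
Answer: $\frac{81}{4} \approx 20.25$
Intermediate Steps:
$d = \frac{1}{2}$ ($d = - \frac{-4 - -3}{2} = - \frac{-4 + 3}{2} = \left(- \frac{1}{2}\right) \left(-1\right) = \frac{1}{2} \approx 0.5$)
$U{\left(s \right)} = \frac{1}{1 + s}$
$n{\left(L,p \right)} = \frac{1}{2}$
$\left(4 + n{\left(U{\left(0 \right)},m{\left(P{\left(-3 \right)},0 - -5 \right)} \right)}\right)^{2} = \left(4 + \frac{1}{2}\right)^{2} = \left(\frac{9}{2}\right)^{2} = \frac{81}{4}$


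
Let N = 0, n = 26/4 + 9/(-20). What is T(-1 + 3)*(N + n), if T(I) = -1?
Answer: -121/20 ≈ -6.0500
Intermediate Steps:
n = 121/20 (n = 26*(1/4) + 9*(-1/20) = 13/2 - 9/20 = 121/20 ≈ 6.0500)
T(-1 + 3)*(N + n) = -(0 + 121/20) = -1*121/20 = -121/20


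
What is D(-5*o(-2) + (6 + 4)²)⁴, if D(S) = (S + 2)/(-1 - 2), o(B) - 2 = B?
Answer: 1336336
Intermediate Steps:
o(B) = 2 + B
D(S) = -⅔ - S/3 (D(S) = (2 + S)/(-3) = (2 + S)*(-⅓) = -⅔ - S/3)
D(-5*o(-2) + (6 + 4)²)⁴ = (-⅔ - (-5*(2 - 2) + (6 + 4)²)/3)⁴ = (-⅔ - (-5*0 + 10²)/3)⁴ = (-⅔ - (0 + 100)/3)⁴ = (-⅔ - ⅓*100)⁴ = (-⅔ - 100/3)⁴ = (-34)⁴ = 1336336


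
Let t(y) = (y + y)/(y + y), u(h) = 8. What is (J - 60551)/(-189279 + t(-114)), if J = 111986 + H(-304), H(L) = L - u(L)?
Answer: -51123/189278 ≈ -0.27009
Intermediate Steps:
H(L) = -8 + L (H(L) = L - 1*8 = L - 8 = -8 + L)
J = 111674 (J = 111986 + (-8 - 304) = 111986 - 312 = 111674)
t(y) = 1 (t(y) = (2*y)/((2*y)) = (2*y)*(1/(2*y)) = 1)
(J - 60551)/(-189279 + t(-114)) = (111674 - 60551)/(-189279 + 1) = 51123/(-189278) = 51123*(-1/189278) = -51123/189278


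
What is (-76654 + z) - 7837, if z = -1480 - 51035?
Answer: -137006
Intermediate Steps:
z = -52515
(-76654 + z) - 7837 = (-76654 - 52515) - 7837 = -129169 - 7837 = -137006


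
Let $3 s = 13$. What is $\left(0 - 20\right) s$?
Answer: $- \frac{260}{3} \approx -86.667$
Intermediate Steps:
$s = \frac{13}{3}$ ($s = \frac{1}{3} \cdot 13 = \frac{13}{3} \approx 4.3333$)
$\left(0 - 20\right) s = \left(0 - 20\right) \frac{13}{3} = \left(-20\right) \frac{13}{3} = - \frac{260}{3}$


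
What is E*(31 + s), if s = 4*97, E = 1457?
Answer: 610483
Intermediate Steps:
s = 388
E*(31 + s) = 1457*(31 + 388) = 1457*419 = 610483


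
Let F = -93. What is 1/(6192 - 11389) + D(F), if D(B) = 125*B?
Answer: -60415126/5197 ≈ -11625.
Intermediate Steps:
1/(6192 - 11389) + D(F) = 1/(6192 - 11389) + 125*(-93) = 1/(-5197) - 11625 = -1/5197 - 11625 = -60415126/5197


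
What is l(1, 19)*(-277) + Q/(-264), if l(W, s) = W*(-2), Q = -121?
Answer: 13307/24 ≈ 554.46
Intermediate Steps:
l(W, s) = -2*W
l(1, 19)*(-277) + Q/(-264) = -2*1*(-277) - 121/(-264) = -2*(-277) - 121*(-1/264) = 554 + 11/24 = 13307/24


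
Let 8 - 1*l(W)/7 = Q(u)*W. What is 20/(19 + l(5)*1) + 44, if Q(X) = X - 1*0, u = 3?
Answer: 130/3 ≈ 43.333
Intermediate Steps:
Q(X) = X (Q(X) = X + 0 = X)
l(W) = 56 - 21*W
20/(19 + l(5)*1) + 44 = 20/(19 + (56 - 21*5)*1) + 44 = 20/(19 + (56 - 105)*1) + 44 = 20/(19 - 49*1) + 44 = 20/(19 - 49) + 44 = 20/(-30) + 44 = -1/30*20 + 44 = -2/3 + 44 = 130/3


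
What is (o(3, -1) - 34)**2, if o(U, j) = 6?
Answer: 784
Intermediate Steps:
(o(3, -1) - 34)**2 = (6 - 34)**2 = (-28)**2 = 784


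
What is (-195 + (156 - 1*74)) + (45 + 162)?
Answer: 94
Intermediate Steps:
(-195 + (156 - 1*74)) + (45 + 162) = (-195 + (156 - 74)) + 207 = (-195 + 82) + 207 = -113 + 207 = 94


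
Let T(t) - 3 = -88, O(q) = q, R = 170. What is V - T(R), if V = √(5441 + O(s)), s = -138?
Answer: 85 + √5303 ≈ 157.82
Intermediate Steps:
T(t) = -85 (T(t) = 3 - 88 = -85)
V = √5303 (V = √(5441 - 138) = √5303 ≈ 72.822)
V - T(R) = √5303 - 1*(-85) = √5303 + 85 = 85 + √5303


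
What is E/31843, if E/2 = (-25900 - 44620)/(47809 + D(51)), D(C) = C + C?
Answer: -141040/1525629973 ≈ -9.2447e-5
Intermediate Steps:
D(C) = 2*C
E = -141040/47911 (E = 2*((-25900 - 44620)/(47809 + 2*51)) = 2*(-70520/(47809 + 102)) = 2*(-70520/47911) = -141040/47911 ≈ -2.9438)
E/31843 = -141040/47911/31843 = -141040/47911*1/31843 = -141040/1525629973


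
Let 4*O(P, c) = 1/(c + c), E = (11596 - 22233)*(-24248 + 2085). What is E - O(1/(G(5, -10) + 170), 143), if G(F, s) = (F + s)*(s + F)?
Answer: 269695518663/1144 ≈ 2.3575e+8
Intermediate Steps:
G(F, s) = (F + s)² (G(F, s) = (F + s)*(F + s) = (F + s)²)
E = 235747831 (E = -10637*(-22163) = 235747831)
O(P, c) = 1/(8*c) (O(P, c) = 1/(4*(c + c)) = 1/(4*((2*c))) = (1/(2*c))/4 = 1/(8*c))
E - O(1/(G(5, -10) + 170), 143) = 235747831 - 1/(8*143) = 235747831 - 1*1/1144 = 235747831 - 1/1144 = 269695518663/1144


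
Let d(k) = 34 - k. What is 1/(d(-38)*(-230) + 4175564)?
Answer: 1/4159004 ≈ 2.4044e-7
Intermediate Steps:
1/(d(-38)*(-230) + 4175564) = 1/((34 - 1*(-38))*(-230) + 4175564) = 1/((34 + 38)*(-230) + 4175564) = 1/(72*(-230) + 4175564) = 1/(-16560 + 4175564) = 1/4159004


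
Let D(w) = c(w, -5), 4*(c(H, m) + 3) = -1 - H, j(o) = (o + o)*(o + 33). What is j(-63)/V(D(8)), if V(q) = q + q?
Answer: -360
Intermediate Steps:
j(o) = 2*o*(33 + o) (j(o) = (2*o)*(33 + o) = 2*o*(33 + o))
c(H, m) = -13/4 - H/4 (c(H, m) = -3 + (-1 - H)/4 = -3 + (-¼ - H/4) = -13/4 - H/4)
D(w) = -13/4 - w/4
V(q) = 2*q
j(-63)/V(D(8)) = (2*(-63)*(33 - 63))/((2*(-13/4 - ¼*8))) = (2*(-63)*(-30))/((2*(-13/4 - 2))) = 3780/((2*(-21/4))) = 3780/(-21/2) = 3780*(-2/21) = -360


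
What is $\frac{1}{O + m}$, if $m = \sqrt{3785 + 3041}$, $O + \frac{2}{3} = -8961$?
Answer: $- \frac{80655}{722741791} - \frac{9 \sqrt{6826}}{722741791} \approx -0.00011262$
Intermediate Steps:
$O = - \frac{26885}{3}$ ($O = - \frac{2}{3} - 8961 = - \frac{26885}{3} \approx -8961.7$)
$m = \sqrt{6826} \approx 82.62$
$\frac{1}{O + m} = \frac{1}{- \frac{26885}{3} + \sqrt{6826}}$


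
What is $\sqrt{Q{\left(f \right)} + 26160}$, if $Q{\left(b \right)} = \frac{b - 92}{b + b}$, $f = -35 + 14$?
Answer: $\frac{\sqrt{46150986}}{42} \approx 161.75$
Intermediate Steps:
$f = -21$
$Q{\left(b \right)} = \frac{-92 + b}{2 b}$
$\sqrt{Q{\left(f \right)} + 26160} = \sqrt{\frac{-92 - 21}{2 \left(-21\right)} + 26160} = \sqrt{\frac{1}{2} \left(- \frac{1}{21}\right) \left(-113\right) + 26160} = \sqrt{\frac{113}{42} + 26160} = \sqrt{\frac{1098833}{42}} = \frac{\sqrt{46150986}}{42}$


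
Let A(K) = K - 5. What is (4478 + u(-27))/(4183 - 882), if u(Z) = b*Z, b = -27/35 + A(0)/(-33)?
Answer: 1730474/1270885 ≈ 1.3616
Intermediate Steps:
A(K) = -5 + K
b = -716/1155 (b = -27/35 + (-5 + 0)/(-33) = -27*1/35 - 5*(-1/33) = -27/35 + 5/33 = -716/1155 ≈ -0.61991)
u(Z) = -716*Z/1155
(4478 + u(-27))/(4183 - 882) = (4478 - 716/1155*(-27))/(4183 - 882) = (4478 + 6444/385)/3301 = (1730474/385)*(1/3301) = 1730474/1270885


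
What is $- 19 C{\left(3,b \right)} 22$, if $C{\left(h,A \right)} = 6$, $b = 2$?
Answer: $-2508$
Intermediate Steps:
$- 19 C{\left(3,b \right)} 22 = \left(-19\right) 6 \cdot 22 = \left(-114\right) 22 = -2508$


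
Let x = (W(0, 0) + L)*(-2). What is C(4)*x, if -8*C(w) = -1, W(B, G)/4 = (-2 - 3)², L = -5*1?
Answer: -95/4 ≈ -23.750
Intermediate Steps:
L = -5
W(B, G) = 100 (W(B, G) = 4*(-2 - 3)² = 4*(-5)² = 4*25 = 100)
C(w) = ⅛ (C(w) = -⅛*(-1) = ⅛)
x = -190 (x = (100 - 5)*(-2) = 95*(-2) = -190)
C(4)*x = (⅛)*(-190) = -95/4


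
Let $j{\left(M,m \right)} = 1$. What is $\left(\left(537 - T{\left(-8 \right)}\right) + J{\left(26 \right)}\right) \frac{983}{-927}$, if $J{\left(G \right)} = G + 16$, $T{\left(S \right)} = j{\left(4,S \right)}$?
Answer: $- \frac{568174}{927} \approx -612.92$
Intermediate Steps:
$T{\left(S \right)} = 1$
$J{\left(G \right)} = 16 + G$
$\left(\left(537 - T{\left(-8 \right)}\right) + J{\left(26 \right)}\right) \frac{983}{-927} = \left(\left(537 - 1\right) + \left(16 + 26\right)\right) \frac{983}{-927} = \left(\left(537 - 1\right) + 42\right) 983 \left(- \frac{1}{927}\right) = \left(536 + 42\right) \left(- \frac{983}{927}\right) = 578 \left(- \frac{983}{927}\right) = - \frac{568174}{927}$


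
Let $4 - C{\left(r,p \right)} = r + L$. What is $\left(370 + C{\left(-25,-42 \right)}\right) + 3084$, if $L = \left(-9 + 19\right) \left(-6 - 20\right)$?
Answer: $3743$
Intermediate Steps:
$L = -260$ ($L = 10 \left(-26\right) = -260$)
$C{\left(r,p \right)} = 264 - r$ ($C{\left(r,p \right)} = 4 - \left(r - 260\right) = 4 - \left(-260 + r\right) = 264 - r$)
$\left(370 + C{\left(-25,-42 \right)}\right) + 3084 = \left(370 + \left(264 - -25\right)\right) + 3084 = \left(370 + \left(264 + 25\right)\right) + 3084 = \left(370 + 289\right) + 3084 = 659 + 3084 = 3743$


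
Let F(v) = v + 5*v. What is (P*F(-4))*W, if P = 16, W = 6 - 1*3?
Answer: -1152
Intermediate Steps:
F(v) = 6*v
W = 3 (W = 6 - 3 = 3)
(P*F(-4))*W = (16*(6*(-4)))*3 = (16*(-24))*3 = -384*3 = -1152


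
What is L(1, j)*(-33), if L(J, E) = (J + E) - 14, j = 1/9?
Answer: 1276/3 ≈ 425.33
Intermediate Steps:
j = ⅑ ≈ 0.11111
L(J, E) = -14 + E + J (L(J, E) = (E + J) - 14 = -14 + E + J)
L(1, j)*(-33) = (-14 + ⅑ + 1)*(-33) = -116/9*(-33) = 1276/3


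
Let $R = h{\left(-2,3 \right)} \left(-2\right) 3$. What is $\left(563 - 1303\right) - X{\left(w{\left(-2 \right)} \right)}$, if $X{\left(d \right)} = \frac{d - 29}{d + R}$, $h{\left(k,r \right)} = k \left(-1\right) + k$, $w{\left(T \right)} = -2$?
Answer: $- \frac{1511}{2} \approx -755.5$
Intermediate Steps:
$h{\left(k,r \right)} = 0$ ($h{\left(k,r \right)} = - k + k = 0$)
$R = 0$ ($R = 0 \left(-2\right) 3 = 0 \cdot 3 = 0$)
$X{\left(d \right)} = \frac{-29 + d}{d}$ ($X{\left(d \right)} = \frac{d - 29}{d + 0} = \frac{-29 + d}{d}$)
$\left(563 - 1303\right) - X{\left(w{\left(-2 \right)} \right)} = \left(563 - 1303\right) - \frac{-29 - 2}{-2} = \left(563 - 1303\right) - \left(- \frac{1}{2}\right) \left(-31\right) = -740 - \frac{31}{2} = - \frac{1511}{2}$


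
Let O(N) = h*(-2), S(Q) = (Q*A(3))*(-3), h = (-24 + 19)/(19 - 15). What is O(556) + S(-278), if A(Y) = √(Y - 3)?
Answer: 5/2 ≈ 2.5000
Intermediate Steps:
A(Y) = √(-3 + Y)
h = -5/4 ≈ -1.2500
S(Q) = 0 (S(Q) = (Q*√(-3 + 3))*(-3) = (Q*√0)*(-3) = (Q*0)*(-3) = 0*(-3) = 0)
O(N) = 5/2 (O(N) = -5/4*(-2) = 5/2)
O(556) + S(-278) = 5/2 + 0 = 5/2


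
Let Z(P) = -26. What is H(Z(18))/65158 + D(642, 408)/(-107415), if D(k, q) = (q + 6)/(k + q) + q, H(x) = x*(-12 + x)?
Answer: 773070911/68045313875 ≈ 0.011361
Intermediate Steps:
D(k, q) = q + (6 + q)/(k + q) (D(k, q) = (6 + q)/(k + q) + q = q + (6 + q)/(k + q))
H(Z(18))/65158 + D(642, 408)/(-107415) = -26*(-12 - 26)/65158 + ((6 + 408 + 408² + 642*408)/(642 + 408))/(-107415) = -26*(-38)*(1/65158) + ((6 + 408 + 166464 + 261936)/1050)*(-1/107415) = 988*(1/65158) + ((1/1050)*428814)*(-1/107415) = 494/32579 + (71469/175)*(-1/107415) = 494/32579 - 7941/2088625 = 773070911/68045313875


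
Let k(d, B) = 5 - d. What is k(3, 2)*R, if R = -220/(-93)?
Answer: 440/93 ≈ 4.7312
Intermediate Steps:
R = 220/93 (R = -220*(-1/93) = 220/93 ≈ 2.3656)
k(3, 2)*R = (5 - 1*3)*(220/93) = (5 - 3)*(220/93) = 2*(220/93) = 440/93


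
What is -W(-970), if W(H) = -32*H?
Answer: -31040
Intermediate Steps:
-W(-970) = -(-32)*(-970) = -1*31040 = -31040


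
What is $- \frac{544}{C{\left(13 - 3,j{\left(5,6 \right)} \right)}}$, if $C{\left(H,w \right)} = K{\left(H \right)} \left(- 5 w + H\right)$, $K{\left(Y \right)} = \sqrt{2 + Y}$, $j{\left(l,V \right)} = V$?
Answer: $\frac{68 \sqrt{3}}{15} \approx 7.852$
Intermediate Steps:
$C{\left(H,w \right)} = \sqrt{2 + H} \left(H - 5 w\right)$ ($C{\left(H,w \right)} = \sqrt{2 + H} \left(- 5 w + H\right) = \sqrt{2 + H} \left(H - 5 w\right)$)
$- \frac{544}{C{\left(13 - 3,j{\left(5,6 \right)} \right)}} = - \frac{544}{\sqrt{2 + \left(13 - 3\right)} \left(\left(13 - 3\right) - 30\right)} = - \frac{544}{\sqrt{2 + 10} \left(10 - 30\right)} = - \frac{544}{\sqrt{12} \left(-20\right)} = - \frac{544}{2 \sqrt{3} \left(-20\right)} = - \frac{544}{\left(-40\right) \sqrt{3}} = - 544 \left(- \frac{\sqrt{3}}{120}\right) = \frac{68 \sqrt{3}}{15}$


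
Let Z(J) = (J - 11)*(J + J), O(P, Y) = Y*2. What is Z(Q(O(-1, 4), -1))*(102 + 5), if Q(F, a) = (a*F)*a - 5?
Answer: -5136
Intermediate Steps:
O(P, Y) = 2*Y
Q(F, a) = -5 + F*a² (Q(F, a) = (F*a)*a - 5 = F*a² - 5 = -5 + F*a²)
Z(J) = 2*J*(-11 + J) (Z(J) = (-11 + J)*(2*J) = 2*J*(-11 + J))
Z(Q(O(-1, 4), -1))*(102 + 5) = (2*(-5 + (2*4)*(-1)²)*(-11 + (-5 + (2*4)*(-1)²)))*(102 + 5) = (2*(-5 + 8*1)*(-11 + (-5 + 8*1)))*107 = (2*(-5 + 8)*(-11 + (-5 + 8)))*107 = (2*3*(-11 + 3))*107 = (2*3*(-8))*107 = -48*107 = -5136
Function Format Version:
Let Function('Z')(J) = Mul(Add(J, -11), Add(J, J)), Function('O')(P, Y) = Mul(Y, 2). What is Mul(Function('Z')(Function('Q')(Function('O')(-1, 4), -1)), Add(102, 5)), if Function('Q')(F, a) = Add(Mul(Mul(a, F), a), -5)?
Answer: -5136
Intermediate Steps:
Function('O')(P, Y) = Mul(2, Y)
Function('Q')(F, a) = Add(-5, Mul(F, Pow(a, 2))) (Function('Q')(F, a) = Add(Mul(Mul(F, a), a), -5) = Add(Mul(F, Pow(a, 2)), -5) = Add(-5, Mul(F, Pow(a, 2))))
Function('Z')(J) = Mul(2, J, Add(-11, J)) (Function('Z')(J) = Mul(Add(-11, J), Mul(2, J)) = Mul(2, J, Add(-11, J)))
Mul(Function('Z')(Function('Q')(Function('O')(-1, 4), -1)), Add(102, 5)) = Mul(Mul(2, Add(-5, Mul(Mul(2, 4), Pow(-1, 2))), Add(-11, Add(-5, Mul(Mul(2, 4), Pow(-1, 2))))), Add(102, 5)) = Mul(Mul(2, Add(-5, Mul(8, 1)), Add(-11, Add(-5, Mul(8, 1)))), 107) = Mul(Mul(2, Add(-5, 8), Add(-11, Add(-5, 8))), 107) = Mul(Mul(2, 3, Add(-11, 3)), 107) = Mul(Mul(2, 3, -8), 107) = Mul(-48, 107) = -5136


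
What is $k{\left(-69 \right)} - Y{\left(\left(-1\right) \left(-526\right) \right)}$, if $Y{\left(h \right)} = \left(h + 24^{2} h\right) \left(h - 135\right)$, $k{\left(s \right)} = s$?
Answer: $-118669351$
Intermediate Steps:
$Y{\left(h \right)} = 577 h \left(-135 + h\right)$ ($Y{\left(h \right)} = \left(h + 576 h\right) \left(-135 + h\right) = 577 h \left(-135 + h\right)$)
$k{\left(-69 \right)} - Y{\left(\left(-1\right) \left(-526\right) \right)} = -69 - 577 \left(\left(-1\right) \left(-526\right)\right) \left(-135 - -526\right) = -69 - 577 \cdot 526 \left(-135 + 526\right) = -69 - 577 \cdot 526 \cdot 391 = -69 - 118669282 = -118669351$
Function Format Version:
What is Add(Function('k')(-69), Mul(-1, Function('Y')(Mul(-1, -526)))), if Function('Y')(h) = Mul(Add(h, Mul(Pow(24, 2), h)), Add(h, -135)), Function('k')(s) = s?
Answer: -118669351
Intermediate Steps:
Function('Y')(h) = Mul(577, h, Add(-135, h)) (Function('Y')(h) = Mul(Add(h, Mul(576, h)), Add(-135, h)) = Mul(Mul(577, h), Add(-135, h)) = Mul(577, h, Add(-135, h)))
Add(Function('k')(-69), Mul(-1, Function('Y')(Mul(-1, -526)))) = Add(-69, Mul(-1, Mul(577, Mul(-1, -526), Add(-135, Mul(-1, -526))))) = Add(-69, Mul(-1, Mul(577, 526, Add(-135, 526)))) = Add(-69, Mul(-1, Mul(577, 526, 391))) = Add(-69, Mul(-1, 118669282)) = Add(-69, -118669282) = -118669351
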